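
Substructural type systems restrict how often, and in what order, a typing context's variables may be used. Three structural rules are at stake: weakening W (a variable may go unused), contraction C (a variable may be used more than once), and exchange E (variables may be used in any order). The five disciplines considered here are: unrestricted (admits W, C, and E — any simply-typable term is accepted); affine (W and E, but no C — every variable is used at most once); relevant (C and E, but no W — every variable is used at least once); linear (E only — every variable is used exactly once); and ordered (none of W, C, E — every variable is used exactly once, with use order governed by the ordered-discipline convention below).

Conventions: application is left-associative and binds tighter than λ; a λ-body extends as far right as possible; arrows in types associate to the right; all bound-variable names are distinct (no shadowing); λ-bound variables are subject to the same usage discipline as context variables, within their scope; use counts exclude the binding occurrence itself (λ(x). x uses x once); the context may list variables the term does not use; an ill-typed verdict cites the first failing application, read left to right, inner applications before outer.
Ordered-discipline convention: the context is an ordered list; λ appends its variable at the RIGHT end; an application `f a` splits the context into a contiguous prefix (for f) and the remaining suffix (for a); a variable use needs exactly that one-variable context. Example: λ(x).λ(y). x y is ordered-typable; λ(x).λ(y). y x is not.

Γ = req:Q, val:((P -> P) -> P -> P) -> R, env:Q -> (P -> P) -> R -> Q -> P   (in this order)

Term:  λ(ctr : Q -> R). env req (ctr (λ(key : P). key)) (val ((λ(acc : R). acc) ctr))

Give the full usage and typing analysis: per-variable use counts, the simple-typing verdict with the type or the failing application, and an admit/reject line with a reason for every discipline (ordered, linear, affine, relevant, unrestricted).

use counts: req: 1×, val: 1×, env: 1×, ctr [bound]: 2×, key [bound]: 1×, acc [bound]: 1×
uses in reading order: env, req, ctr, key, val, acc, ctr
typing: ill-typed: an argument P -> P mismatches the expected Q
ordered ✗ (fails simple typing)
linear ✗ (a type mismatch blocks all five)
affine ✗ (the type mismatch rejects it)
relevant ✗ (not simply typable)
unrestricted ✗ (fails simple typing)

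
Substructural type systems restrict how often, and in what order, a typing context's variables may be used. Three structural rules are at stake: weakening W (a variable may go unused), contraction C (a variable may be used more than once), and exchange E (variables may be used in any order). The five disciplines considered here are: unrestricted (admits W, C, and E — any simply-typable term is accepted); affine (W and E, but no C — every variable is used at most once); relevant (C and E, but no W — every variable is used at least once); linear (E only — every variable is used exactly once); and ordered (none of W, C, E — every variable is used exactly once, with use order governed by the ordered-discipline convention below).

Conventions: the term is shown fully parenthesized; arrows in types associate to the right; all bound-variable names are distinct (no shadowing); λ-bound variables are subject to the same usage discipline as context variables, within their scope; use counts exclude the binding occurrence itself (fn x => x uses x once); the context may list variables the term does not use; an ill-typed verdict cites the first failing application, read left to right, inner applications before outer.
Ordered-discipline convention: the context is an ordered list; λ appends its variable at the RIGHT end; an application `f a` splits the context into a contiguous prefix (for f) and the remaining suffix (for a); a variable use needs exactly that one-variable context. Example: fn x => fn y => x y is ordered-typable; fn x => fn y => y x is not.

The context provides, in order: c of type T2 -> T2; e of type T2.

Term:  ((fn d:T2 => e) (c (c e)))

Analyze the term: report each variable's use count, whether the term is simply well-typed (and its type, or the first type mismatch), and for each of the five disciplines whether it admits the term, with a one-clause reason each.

variable uses: c: 2; e: 2; d (λ-bound): 0
use order (left to right): e, c, c, e
typing: well-typed — term : T2
ordered: ✗ — needs contraction — c ×2, e ×2; d left unused
linear: ✗ — needs contraction — c ×2, e ×2; d left unused
affine: ✗ — needs contraction — c ×2, e ×2
relevant: ✗ — d left unused
unrestricted: ✓ — well-typed at T2; no restrictions here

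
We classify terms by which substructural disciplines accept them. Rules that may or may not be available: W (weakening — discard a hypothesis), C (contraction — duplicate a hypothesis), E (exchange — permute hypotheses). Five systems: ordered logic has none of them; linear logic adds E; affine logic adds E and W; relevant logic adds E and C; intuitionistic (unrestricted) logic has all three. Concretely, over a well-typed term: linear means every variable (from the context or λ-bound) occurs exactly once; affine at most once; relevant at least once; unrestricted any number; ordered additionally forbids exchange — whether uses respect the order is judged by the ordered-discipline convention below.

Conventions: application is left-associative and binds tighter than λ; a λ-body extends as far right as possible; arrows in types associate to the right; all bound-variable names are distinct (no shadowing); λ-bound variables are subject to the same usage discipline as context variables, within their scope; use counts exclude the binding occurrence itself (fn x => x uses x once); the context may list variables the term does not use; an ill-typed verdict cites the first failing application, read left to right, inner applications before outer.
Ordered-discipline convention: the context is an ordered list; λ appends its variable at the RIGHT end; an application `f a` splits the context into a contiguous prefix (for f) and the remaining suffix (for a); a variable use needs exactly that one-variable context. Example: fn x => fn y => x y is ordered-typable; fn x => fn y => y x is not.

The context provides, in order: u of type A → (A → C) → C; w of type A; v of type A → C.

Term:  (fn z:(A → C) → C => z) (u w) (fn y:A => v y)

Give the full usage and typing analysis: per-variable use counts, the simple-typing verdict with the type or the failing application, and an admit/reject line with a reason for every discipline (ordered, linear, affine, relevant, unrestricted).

variable uses: u: 1, w: 1, v: 1, z (λ-bound): 1, y (λ-bound): 1
use order (left to right): z, u, w, v, y
typing: well-typed — term : C
ordered ✓ (single-use (u, w, v, z, y), ordered derivation ok)
linear ✓ (single use per variable (u, w, v, z, y))
affine ✓ (u, w, v, z, y: no repeats, contraction unneeded)
relevant ✓ (at least one use each (u, w, v, z, y))
unrestricted ✓ (well-typed at C; no restrictions here)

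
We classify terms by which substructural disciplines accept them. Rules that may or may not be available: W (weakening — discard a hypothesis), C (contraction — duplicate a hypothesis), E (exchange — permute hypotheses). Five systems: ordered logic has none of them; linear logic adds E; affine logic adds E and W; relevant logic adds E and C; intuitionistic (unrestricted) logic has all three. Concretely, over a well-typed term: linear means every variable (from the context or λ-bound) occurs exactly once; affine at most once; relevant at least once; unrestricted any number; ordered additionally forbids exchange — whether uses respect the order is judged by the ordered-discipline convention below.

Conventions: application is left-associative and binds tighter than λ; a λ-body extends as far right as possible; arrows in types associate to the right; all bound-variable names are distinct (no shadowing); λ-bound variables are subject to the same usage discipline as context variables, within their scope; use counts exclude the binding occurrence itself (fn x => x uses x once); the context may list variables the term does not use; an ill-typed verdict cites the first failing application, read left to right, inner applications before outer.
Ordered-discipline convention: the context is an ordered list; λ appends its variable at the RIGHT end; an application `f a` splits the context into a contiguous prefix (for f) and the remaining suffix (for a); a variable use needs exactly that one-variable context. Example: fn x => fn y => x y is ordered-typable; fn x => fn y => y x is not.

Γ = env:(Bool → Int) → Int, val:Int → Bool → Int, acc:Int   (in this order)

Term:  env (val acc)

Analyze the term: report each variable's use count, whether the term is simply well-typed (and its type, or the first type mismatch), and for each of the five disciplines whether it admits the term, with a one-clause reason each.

variable uses: env: 1, val: 1, acc: 1
use order (left to right): env, val, acc
typing: well-typed at Int
ordered: ✓ — single-use (env, val, acc), ordered derivation ok
linear: ✓ — exactly-once usage across env, val, acc
affine: ✓ — none of env, val, acc used more than once
relevant: ✓ — none of env, val, acc goes unused
unrestricted: ✓ — well-typed at Int; no restrictions here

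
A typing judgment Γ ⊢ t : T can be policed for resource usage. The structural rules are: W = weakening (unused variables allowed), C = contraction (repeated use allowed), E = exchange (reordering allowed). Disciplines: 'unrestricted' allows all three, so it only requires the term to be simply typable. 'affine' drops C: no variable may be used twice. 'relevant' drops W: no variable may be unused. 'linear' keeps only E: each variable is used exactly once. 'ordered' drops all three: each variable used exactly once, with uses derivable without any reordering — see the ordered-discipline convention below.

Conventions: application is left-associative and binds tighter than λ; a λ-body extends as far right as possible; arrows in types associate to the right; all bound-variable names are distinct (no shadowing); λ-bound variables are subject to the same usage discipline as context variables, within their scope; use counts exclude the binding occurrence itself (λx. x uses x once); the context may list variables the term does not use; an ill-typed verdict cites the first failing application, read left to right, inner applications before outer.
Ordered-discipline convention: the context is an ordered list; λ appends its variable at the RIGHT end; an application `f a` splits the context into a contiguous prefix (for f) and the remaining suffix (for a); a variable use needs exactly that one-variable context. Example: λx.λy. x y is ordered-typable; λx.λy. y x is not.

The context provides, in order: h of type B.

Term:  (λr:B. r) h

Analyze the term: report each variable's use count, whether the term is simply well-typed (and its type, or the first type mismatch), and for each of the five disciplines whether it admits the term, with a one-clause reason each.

counts: h: 1; r (λ-bound): 1
left-to-right use order: r, h
typing: well-typed at B
ordered: ✓ — h, r: once each, no exchange needed
linear: ✓ — h, r: one use apiece
affine: ✓ — no duplicate uses among h, r
relevant: ✓ — none of h, r goes unused
unrestricted: ✓ — simply typable at B; W, C, E all held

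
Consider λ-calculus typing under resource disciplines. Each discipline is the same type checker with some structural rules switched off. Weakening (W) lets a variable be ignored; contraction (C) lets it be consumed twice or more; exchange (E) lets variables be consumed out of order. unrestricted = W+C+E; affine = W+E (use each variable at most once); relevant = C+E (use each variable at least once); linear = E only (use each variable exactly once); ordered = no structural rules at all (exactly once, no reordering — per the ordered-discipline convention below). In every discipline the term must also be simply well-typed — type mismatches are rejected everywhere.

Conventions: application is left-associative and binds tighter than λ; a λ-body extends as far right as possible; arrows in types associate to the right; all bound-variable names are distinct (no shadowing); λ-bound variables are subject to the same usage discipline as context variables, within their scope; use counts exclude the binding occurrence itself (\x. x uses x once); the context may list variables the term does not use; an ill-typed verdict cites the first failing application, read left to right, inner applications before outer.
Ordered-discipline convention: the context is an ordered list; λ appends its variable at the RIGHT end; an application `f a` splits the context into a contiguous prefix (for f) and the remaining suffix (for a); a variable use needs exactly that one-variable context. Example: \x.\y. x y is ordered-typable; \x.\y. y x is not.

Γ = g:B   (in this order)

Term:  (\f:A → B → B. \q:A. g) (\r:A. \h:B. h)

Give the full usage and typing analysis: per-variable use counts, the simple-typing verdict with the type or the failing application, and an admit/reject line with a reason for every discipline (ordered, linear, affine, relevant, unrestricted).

variable uses: g: 1×; f [bound]: 0×; q [bound]: 0×; r [bound]: 0×; h [bound]: 1×
left-to-right use order: g, h
typing: well-typed — term : A → B
ordered ✗ (unused: f, q, r — weakening required)
linear ✗ (unused: f, q, r — weakening required)
affine ✓ (no duplicate uses among g, f, q, r, h)
relevant ✗ (unused: f, q, r — weakening required)
unrestricted ✓ (type-checks (A → B) and nothing is barred)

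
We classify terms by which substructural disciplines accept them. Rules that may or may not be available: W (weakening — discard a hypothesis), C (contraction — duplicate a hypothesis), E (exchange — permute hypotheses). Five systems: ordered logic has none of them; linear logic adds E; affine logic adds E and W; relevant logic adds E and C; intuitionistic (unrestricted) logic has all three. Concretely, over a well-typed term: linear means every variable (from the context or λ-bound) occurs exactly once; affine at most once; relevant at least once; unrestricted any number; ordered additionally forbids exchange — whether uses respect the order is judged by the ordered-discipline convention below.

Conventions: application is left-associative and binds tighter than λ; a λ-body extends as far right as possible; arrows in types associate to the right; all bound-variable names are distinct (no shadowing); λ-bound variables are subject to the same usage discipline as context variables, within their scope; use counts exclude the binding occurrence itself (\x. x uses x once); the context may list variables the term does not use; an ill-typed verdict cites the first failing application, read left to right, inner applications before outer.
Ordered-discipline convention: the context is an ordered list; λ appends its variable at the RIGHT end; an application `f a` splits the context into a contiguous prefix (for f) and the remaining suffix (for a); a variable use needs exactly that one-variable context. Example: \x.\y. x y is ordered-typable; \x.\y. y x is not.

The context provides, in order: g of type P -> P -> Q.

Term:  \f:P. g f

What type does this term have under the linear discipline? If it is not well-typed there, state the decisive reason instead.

term : P -> P -> Q
variable uses: g: 1; f [bound]: 1
left-to-right use order: g, f
typing: well-typed at P -> P -> Q
across the five disciplines: ordered ✓; linear ✓; affine ✓; relevant ✓; unrestricted ✓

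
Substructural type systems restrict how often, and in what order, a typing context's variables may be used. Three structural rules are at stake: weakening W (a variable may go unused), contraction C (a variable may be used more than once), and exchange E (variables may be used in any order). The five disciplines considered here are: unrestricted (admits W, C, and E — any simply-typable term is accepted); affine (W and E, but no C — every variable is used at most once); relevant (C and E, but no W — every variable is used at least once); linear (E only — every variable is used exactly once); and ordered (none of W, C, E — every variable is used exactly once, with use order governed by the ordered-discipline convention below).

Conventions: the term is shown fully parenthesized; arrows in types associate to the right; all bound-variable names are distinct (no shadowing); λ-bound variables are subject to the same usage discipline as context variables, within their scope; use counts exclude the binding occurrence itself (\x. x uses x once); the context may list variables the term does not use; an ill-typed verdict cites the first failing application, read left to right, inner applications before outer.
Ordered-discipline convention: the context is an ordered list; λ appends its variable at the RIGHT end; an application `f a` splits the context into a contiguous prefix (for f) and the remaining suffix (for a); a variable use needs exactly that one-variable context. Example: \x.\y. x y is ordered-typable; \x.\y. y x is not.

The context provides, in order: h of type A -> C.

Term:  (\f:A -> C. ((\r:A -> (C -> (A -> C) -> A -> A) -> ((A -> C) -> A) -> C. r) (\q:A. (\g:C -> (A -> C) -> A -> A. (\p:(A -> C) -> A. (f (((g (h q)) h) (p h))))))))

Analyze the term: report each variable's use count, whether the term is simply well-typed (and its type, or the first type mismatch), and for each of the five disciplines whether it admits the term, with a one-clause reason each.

use counts: h=3, f (bound)=1, r (bound)=1, q (bound)=1, g (bound)=1, p (bound)=1
order of uses: r, f, g, h, q, h, p, h
typing: well-typed at (A -> C) -> A -> (C -> (A -> C) -> A -> A) -> ((A -> C) -> A) -> C
ordered: ✗ — needs contraction — h ×3
linear: ✗ — needs contraction — h ×3
affine: ✗ — needs contraction — h ×3
relevant: ✓ — every one of h, f, r, q, g, p appears
unrestricted: ✓ — simply typable at (A -> C) -> A -> (C -> (A -> C) -> A -> A) -> ((A -> C) -> A) -> C; W, C, E all held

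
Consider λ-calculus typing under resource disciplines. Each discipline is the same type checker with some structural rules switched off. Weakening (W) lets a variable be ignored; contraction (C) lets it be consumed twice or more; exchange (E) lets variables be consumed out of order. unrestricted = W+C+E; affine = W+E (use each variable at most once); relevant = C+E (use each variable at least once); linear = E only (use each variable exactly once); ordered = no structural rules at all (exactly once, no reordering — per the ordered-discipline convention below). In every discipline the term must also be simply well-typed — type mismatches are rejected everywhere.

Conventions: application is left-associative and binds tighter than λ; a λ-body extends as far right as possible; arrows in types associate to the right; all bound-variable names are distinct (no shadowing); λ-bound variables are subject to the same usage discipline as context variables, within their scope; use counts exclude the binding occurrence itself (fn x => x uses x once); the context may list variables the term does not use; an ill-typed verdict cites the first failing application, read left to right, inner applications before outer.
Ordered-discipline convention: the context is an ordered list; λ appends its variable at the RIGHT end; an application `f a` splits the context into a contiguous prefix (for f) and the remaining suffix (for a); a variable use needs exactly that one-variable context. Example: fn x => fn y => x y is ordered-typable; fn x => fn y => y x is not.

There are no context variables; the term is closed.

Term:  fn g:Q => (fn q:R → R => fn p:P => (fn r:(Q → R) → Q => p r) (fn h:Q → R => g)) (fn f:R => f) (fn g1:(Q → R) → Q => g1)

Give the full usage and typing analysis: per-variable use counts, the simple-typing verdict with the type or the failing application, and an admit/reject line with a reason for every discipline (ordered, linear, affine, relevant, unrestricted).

counts: g (λ-bound): 1×; q (λ-bound): 0×; p (λ-bound): 1×; r (λ-bound): 1×; h (λ-bound): 0×; f (λ-bound): 1×; g1 (λ-bound): 1×
use order (left to right): p, r, g, f, g1
typing: ill-typed: non-function type P applied to an argument
ordered ✗ (fails simple typing)
linear ✗ (a type mismatch blocks all five)
affine ✗ (the type mismatch rejects it)
relevant ✗ (not simply typable)
unrestricted ✗ (fails simple typing)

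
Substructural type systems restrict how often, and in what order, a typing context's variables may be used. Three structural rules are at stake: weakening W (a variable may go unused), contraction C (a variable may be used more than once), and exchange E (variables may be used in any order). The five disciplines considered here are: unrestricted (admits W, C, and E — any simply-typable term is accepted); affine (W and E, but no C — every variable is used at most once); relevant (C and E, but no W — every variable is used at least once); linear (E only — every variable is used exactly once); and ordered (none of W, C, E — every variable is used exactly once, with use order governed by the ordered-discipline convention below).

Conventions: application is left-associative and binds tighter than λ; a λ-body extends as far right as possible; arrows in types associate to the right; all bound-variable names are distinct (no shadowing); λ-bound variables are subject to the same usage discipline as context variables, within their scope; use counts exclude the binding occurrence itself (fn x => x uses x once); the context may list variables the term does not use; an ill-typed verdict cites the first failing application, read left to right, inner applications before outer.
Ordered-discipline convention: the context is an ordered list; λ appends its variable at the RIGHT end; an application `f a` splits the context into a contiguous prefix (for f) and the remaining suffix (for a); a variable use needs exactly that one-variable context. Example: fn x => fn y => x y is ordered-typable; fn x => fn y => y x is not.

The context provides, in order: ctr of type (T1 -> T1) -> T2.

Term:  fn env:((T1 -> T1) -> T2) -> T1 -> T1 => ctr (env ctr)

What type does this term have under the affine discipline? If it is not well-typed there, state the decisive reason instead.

not well-typed under affine — repeated use of ctr ×2
variable uses: ctr=2, env [bound]=1
use order (left to right): ctr, env, ctr
typing: well-typed — term : (((T1 -> T1) -> T2) -> T1 -> T1) -> T2
across the five disciplines: ordered ✗ | linear ✗ | affine ✗ | relevant ✓ | unrestricted ✓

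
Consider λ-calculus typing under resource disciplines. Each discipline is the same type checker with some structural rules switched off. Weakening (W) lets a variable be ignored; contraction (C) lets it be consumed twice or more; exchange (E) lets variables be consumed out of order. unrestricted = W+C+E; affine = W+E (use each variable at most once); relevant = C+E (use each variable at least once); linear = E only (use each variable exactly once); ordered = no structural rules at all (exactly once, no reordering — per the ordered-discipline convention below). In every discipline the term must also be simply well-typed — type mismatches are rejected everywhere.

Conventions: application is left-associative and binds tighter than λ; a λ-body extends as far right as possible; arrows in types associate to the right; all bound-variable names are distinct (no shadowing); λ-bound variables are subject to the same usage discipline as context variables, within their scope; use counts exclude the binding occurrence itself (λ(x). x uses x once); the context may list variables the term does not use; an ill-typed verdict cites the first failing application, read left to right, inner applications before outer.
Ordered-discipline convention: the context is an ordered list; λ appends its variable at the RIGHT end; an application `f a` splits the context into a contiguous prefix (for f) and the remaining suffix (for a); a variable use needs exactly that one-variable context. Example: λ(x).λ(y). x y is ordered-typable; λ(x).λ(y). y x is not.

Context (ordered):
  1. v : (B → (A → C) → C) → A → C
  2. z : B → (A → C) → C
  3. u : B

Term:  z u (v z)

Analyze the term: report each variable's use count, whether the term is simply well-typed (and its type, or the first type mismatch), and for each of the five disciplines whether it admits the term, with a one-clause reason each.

use counts: v=1; z=2; u=1
uses in reading order: z, u, v, z
typing: well-typed at C
ordered ✗ (uses contraction: z ×2)
linear ✗ (uses contraction: z ×2)
affine ✗ (uses contraction: z ×2)
relevant ✓ (none of v, z, u goes unused)
unrestricted ✓ (type-checks (C) and nothing is barred)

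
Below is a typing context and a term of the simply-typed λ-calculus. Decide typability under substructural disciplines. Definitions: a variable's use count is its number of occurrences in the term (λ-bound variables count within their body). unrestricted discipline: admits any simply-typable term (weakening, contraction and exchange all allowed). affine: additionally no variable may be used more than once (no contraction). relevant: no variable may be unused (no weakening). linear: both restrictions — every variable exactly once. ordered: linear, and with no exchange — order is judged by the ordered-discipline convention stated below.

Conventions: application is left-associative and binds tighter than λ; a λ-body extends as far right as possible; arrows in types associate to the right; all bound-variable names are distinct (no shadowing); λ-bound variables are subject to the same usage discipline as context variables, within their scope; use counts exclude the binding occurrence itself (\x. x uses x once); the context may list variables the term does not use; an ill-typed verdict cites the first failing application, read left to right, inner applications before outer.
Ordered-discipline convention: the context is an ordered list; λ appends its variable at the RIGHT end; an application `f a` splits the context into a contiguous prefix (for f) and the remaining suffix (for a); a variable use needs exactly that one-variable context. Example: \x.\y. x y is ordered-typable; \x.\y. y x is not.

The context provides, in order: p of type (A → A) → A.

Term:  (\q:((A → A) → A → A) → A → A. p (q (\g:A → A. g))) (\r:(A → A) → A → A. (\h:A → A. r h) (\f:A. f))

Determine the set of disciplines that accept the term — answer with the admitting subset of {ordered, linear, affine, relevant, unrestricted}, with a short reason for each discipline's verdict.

accepted by: ordered, linear, affine, relevant, unrestricted
use counts: p: 1×, q (λ-bound): 1×, g (λ-bound): 1×, r (λ-bound): 1×, h (λ-bound): 1×, f (λ-bound): 1×
use order (left to right): p, q, g, r, h, f
typing: ✓ — A
ordered: ✓, p, q, g, r, h, f: once each, no exchange needed
linear: ✓, each of p, q, g, r, h, f used exactly once
affine: ✓, none of p, q, g, r, h, f used more than once
relevant: ✓, every one of p, q, g, r, h, f appears
unrestricted: ✓, simply typable at A; W, C, E all held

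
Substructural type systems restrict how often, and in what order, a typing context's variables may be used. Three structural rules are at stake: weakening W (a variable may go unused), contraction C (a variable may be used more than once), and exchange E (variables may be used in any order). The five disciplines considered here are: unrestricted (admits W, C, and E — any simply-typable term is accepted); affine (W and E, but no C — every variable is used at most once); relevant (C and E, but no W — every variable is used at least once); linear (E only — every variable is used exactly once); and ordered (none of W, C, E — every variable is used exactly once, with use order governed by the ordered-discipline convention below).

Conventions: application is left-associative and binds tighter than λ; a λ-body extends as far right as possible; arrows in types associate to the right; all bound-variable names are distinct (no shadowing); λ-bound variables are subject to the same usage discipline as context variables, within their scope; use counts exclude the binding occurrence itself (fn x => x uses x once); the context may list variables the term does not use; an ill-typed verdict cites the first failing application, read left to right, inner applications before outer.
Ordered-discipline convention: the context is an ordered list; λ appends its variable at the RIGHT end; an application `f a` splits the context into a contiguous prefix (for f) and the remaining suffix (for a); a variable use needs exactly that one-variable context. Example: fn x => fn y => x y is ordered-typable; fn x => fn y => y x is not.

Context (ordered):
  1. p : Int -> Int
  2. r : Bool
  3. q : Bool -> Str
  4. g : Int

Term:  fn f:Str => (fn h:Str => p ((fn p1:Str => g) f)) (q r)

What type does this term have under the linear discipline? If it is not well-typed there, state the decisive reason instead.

not well-typed under linear — needs weakening: h, p1 unused
variable uses: p: 1, r: 1, q: 1, g: 1, f [bound]: 1, h [bound]: 0, p1 [bound]: 0
use order (left to right): p, g, f, q, r
typing: well-typed — term : Str -> Int
summary: ordered ✗; linear ✗; affine ✓; relevant ✗; unrestricted ✓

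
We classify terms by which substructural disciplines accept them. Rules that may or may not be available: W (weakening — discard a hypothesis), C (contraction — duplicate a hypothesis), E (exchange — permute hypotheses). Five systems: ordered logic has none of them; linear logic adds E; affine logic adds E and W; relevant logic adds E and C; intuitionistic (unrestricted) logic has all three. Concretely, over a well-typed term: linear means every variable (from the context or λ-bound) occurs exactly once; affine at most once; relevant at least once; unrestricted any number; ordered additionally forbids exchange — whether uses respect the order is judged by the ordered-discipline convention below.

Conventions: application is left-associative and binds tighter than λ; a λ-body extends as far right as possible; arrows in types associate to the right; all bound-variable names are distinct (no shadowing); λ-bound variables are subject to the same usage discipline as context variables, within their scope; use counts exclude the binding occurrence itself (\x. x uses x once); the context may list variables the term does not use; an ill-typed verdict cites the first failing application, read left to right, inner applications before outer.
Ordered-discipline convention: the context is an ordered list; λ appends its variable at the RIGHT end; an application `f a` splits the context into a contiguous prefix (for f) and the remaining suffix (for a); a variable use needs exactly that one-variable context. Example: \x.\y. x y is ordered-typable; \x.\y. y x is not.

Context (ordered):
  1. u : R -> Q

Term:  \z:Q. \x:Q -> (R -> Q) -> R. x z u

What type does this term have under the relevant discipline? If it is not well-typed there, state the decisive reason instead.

term : Q -> (Q -> (R -> Q) -> R) -> R
usage: u=1, z (bound)=1, x (bound)=1
use order (left to right): x, z, u
typing: well-typed — term : Q -> (Q -> (R -> Q) -> R) -> R
per-discipline verdicts: ordered ✗ | linear ✓ | affine ✓ | relevant ✓ | unrestricted ✓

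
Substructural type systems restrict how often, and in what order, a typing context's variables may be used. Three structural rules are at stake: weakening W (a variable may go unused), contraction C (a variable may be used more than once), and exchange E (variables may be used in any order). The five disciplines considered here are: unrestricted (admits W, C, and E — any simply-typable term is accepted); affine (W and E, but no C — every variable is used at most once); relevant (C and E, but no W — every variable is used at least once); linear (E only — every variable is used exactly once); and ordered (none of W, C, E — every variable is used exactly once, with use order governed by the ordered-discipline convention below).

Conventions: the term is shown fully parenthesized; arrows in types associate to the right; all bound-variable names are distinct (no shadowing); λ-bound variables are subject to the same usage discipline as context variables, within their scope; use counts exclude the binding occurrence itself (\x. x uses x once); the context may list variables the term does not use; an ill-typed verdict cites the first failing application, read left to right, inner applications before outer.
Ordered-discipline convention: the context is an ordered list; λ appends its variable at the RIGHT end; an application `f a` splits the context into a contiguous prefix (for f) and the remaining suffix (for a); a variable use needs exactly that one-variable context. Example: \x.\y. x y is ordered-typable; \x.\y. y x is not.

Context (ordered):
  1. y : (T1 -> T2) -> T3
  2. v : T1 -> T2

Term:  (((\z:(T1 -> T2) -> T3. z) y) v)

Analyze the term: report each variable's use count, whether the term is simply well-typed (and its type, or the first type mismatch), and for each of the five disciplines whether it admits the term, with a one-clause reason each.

use counts: y: 1, v: 1, z (λ-bound): 1
use order (left to right): z, y, v
typing: well-typed at T3
ordered: ✓, y, v, z once each; derivable with no W/C/E
linear: ✓, y, v, z: one use apiece
affine: ✓, at most one use each (y, v, z)
relevant: ✓, none of y, v, z goes unused
unrestricted: ✓, simply typable at T3; W, C, E all held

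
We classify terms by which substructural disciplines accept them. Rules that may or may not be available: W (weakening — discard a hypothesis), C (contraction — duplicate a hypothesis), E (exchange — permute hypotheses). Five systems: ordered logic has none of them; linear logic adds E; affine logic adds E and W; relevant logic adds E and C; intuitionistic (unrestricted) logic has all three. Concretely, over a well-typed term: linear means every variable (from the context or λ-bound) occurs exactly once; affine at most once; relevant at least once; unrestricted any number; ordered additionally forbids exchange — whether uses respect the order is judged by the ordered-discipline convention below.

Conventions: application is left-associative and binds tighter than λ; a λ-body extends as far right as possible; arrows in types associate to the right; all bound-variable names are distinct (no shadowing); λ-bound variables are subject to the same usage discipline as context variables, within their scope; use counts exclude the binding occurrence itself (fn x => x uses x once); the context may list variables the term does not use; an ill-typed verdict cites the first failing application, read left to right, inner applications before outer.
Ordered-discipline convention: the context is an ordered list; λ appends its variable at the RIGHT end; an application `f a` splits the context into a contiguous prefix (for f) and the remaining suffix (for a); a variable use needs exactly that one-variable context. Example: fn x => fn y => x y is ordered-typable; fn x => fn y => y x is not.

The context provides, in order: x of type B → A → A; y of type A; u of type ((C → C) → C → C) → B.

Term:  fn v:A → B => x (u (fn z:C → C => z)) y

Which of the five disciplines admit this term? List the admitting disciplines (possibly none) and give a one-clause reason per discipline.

admitted in: affine, unrestricted
counts: x ×1; y ×1; u ×1; v [bound] ×0; z [bound] ×1
left-to-right use order: x, u, z, y
typing: well-typed at (A → B) → A
ordered ✗ (needs weakening: v unused)
linear ✗ (needs weakening: v unused)
affine ✓ (no duplicate uses among x, y, u, v, z)
relevant ✗ (needs weakening: v unused)
unrestricted ✓ (type-checks ((A → B) → A) and nothing is barred)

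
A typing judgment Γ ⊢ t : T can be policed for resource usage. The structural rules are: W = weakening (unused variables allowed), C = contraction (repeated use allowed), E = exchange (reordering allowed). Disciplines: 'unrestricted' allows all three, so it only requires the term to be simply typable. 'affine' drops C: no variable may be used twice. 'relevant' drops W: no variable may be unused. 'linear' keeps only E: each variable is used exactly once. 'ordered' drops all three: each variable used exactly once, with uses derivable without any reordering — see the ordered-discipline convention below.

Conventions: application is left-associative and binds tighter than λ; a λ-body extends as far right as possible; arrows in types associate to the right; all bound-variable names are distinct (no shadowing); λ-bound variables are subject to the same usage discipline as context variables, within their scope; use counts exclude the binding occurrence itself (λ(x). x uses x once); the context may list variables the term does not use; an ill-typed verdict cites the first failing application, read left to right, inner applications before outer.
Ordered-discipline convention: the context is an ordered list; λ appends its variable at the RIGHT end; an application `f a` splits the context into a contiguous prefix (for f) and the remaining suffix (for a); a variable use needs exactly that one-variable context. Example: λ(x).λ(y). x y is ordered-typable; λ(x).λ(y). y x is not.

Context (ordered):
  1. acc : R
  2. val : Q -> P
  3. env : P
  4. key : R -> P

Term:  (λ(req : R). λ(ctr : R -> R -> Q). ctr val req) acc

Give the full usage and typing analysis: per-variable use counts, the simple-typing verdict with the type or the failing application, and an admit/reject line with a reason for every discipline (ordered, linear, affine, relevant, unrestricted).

variable uses: acc=1; val=1; env=0; key=0; req (bound)=1; ctr (bound)=1
use order (left to right): ctr, val, req, acc
typing: ill-typed: a function awaiting R gets Q -> P
ordered: ✗ — a type mismatch blocks all five
linear: ✗ — the type mismatch rejects it
affine: ✗ — not simply typable
relevant: ✗ — fails simple typing
unrestricted: ✗ — a type mismatch blocks all five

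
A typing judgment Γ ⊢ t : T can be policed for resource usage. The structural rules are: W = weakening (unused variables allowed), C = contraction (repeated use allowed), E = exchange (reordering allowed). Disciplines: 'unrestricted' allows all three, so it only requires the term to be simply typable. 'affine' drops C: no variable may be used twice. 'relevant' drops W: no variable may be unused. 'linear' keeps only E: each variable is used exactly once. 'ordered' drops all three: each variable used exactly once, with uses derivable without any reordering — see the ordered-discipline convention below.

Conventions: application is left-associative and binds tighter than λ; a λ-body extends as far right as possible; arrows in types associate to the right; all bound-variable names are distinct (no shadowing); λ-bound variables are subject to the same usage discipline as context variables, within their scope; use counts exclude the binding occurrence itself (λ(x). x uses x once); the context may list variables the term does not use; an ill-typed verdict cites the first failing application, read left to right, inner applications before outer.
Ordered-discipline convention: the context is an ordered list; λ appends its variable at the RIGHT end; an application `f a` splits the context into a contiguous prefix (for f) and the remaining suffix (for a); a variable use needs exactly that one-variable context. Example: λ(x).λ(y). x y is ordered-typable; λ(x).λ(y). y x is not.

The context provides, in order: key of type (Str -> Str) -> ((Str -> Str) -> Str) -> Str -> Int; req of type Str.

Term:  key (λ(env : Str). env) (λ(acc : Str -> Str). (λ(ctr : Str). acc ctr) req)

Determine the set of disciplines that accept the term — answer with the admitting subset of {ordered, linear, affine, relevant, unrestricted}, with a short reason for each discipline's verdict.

admitting disciplines: linear, affine, relevant, unrestricted
use counts: key ×1, req ×1, env (λ-bound) ×1, acc (λ-bound) ×1, ctr (λ-bound) ×1
uses in reading order: key, env, acc, ctr, req
typing: ✓ — Str -> Int
ordered: ✗, no ordered split (uses run key, env, acc, ctr, req)
linear: ✓, exactly-once usage across key, req, env, acc, ctr
affine: ✓, no duplicate uses among key, req, env, acc, ctr
relevant: ✓, none of key, req, env, acc, ctr goes unused
unrestricted: ✓, well-typed at Str -> Int; no restrictions here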